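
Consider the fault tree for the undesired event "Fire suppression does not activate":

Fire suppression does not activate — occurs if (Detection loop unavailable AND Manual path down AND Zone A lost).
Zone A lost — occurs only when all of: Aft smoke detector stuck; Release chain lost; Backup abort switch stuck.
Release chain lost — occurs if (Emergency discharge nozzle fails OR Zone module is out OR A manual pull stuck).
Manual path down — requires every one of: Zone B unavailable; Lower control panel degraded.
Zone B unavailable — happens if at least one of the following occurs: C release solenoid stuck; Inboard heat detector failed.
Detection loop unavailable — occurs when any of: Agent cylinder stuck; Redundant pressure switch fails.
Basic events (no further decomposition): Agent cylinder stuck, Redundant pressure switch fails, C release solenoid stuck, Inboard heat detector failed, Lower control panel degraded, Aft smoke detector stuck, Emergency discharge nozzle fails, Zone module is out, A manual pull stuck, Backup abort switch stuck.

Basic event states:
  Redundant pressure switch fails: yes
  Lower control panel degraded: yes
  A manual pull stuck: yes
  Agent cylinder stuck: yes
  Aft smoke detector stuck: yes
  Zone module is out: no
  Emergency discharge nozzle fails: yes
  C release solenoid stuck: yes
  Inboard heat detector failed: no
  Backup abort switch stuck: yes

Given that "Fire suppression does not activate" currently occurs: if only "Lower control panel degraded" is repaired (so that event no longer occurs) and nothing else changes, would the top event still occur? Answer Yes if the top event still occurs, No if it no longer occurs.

Counterfactual: set "Lower control panel degraded" to not occurred.
Detection loop unavailable [OR]: Agent cylinder stuck=occurs, Redundant pressure switch fails=occurs → at least one input occurs → occurs.
Zone B unavailable [OR]: C release solenoid stuck=occurs, Inboard heat detector failed=not → at least one input occurs → occurs.
Manual path down [AND]: Zone B unavailable=occurs, Lower control panel degraded=not → not all inputs occur → does not occur.
Release chain lost [OR]: Emergency discharge nozzle fails=occurs, Zone module is out=not, A manual pull stuck=occurs → at least one input occurs → occurs.
Zone A lost [AND]: Aft smoke detector stuck=occurs, Release chain lost=occurs, Backup abort switch stuck=occurs → all inputs occur → occurs.
Fire suppression does not activate [AND]: Detection loop unavailable=occurs, Manual path down=not, Zone A lost=occurs → not all inputs occur → does not occur.

No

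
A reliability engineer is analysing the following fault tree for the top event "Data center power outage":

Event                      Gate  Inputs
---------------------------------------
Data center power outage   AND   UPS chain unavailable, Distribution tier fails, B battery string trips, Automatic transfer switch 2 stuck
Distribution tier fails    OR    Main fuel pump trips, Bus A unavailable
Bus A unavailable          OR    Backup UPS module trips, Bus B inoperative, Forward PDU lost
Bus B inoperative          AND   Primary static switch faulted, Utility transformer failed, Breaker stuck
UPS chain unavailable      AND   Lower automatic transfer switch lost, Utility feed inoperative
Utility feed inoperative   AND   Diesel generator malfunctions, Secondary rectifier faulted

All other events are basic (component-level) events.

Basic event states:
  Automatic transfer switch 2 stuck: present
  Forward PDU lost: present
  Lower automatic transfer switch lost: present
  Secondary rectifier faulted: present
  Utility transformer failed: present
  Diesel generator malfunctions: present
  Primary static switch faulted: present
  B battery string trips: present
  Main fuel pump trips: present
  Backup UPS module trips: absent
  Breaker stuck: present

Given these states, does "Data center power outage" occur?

Yes

Utility feed inoperative [AND]: Diesel generator malfunctions=occurs, Secondary rectifier faulted=occurs → all inputs occur → occurs.
UPS chain unavailable [AND]: Lower automatic transfer switch lost=occurs, Utility feed inoperative=occurs → all inputs occur → occurs.
Bus B inoperative [AND]: Primary static switch faulted=occurs, Utility transformer failed=occurs, Breaker stuck=occurs → all inputs occur → occurs.
Bus A unavailable [OR]: Backup UPS module trips=not, Bus B inoperative=occurs, Forward PDU lost=occurs → at least one input occurs → occurs.
Distribution tier fails [OR]: Main fuel pump trips=occurs, Bus A unavailable=occurs → at least one input occurs → occurs.
Data center power outage [AND]: UPS chain unavailable=occurs, Distribution tier fails=occurs, B battery string trips=occurs, Automatic transfer switch 2 stuck=occurs → all inputs occur → occurs.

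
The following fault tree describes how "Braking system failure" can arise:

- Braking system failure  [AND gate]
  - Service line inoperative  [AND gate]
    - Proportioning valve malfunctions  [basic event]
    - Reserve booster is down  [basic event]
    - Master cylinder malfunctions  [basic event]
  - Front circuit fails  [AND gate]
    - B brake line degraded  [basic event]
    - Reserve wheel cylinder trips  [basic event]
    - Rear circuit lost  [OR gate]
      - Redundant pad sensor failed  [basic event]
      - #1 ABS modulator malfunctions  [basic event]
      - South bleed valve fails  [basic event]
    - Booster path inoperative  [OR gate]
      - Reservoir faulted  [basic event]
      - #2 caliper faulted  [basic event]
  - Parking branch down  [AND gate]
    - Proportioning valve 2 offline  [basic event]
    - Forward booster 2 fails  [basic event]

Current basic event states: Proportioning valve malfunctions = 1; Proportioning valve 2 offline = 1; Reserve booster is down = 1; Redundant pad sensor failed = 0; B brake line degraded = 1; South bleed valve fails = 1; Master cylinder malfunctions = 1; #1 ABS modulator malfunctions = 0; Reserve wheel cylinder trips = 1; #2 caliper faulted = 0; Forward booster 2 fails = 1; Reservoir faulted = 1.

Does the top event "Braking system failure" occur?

Service line inoperative [AND]: Proportioning valve malfunctions=occurs, Reserve booster is down=occurs, Master cylinder malfunctions=occurs → all inputs occur → occurs.
Rear circuit lost [OR]: Redundant pad sensor failed=not, #1 ABS modulator malfunctions=not, South bleed valve fails=occurs → at least one input occurs → occurs.
Booster path inoperative [OR]: Reservoir faulted=occurs, #2 caliper faulted=not → at least one input occurs → occurs.
Front circuit fails [AND]: B brake line degraded=occurs, Reserve wheel cylinder trips=occurs, Rear circuit lost=occurs, Booster path inoperative=occurs → all inputs occur → occurs.
Parking branch down [AND]: Proportioning valve 2 offline=occurs, Forward booster 2 fails=occurs → all inputs occur → occurs.
Braking system failure [AND]: Service line inoperative=occurs, Front circuit fails=occurs, Parking branch down=occurs → all inputs occur → occurs.

Yes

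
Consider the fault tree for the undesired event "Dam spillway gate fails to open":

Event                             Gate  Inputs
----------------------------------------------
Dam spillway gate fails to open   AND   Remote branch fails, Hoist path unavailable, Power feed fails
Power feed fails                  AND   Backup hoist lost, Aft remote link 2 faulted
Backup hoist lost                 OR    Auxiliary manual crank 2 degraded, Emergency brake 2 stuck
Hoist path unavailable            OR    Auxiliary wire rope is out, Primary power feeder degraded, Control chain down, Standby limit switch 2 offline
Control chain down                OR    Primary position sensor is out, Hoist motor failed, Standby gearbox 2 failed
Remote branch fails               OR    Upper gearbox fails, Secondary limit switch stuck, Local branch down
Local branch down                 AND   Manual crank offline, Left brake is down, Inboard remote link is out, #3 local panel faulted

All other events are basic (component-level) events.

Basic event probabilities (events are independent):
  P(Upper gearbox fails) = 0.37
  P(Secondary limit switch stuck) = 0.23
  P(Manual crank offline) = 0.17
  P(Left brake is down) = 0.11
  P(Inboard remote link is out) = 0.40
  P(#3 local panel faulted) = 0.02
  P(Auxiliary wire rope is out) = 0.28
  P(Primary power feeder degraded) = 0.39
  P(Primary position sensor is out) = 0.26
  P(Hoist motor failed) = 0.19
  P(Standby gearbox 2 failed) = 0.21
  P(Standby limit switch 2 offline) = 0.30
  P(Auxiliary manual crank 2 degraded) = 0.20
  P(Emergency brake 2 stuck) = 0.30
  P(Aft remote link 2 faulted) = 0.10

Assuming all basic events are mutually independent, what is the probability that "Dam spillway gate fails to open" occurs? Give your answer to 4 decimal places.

P(Local branch down) [AND] = 0.17 × 0.11 × 0.40 × 0.02 = 0.000150
P(Remote branch fails) [OR] = 1 − (1−0.37) × (1−0.23) × (1−0.000150) = 0.514973
P(Control chain down) [OR] = 1 − (1−0.26) × (1−0.19) × (1−0.21) = 0.526474
P(Hoist path unavailable) [OR] = 1 − (1−0.28) × (1−0.39) × (1−0.526474) × (1−0.30) = 0.854419
P(Backup hoist lost) [OR] = 1 − (1−0.20) × (1−0.30) = 0.440000
P(Power feed fails) [AND] = 0.440000 × 0.10 = 0.044000
P(Dam spillway gate fails to open) [AND] = 0.514973 × 0.854419 × 0.044000 = 0.019360
Rounded to 4 decimal places: P(Dam spillway gate fails to open) ≈ 0.0194.

0.0194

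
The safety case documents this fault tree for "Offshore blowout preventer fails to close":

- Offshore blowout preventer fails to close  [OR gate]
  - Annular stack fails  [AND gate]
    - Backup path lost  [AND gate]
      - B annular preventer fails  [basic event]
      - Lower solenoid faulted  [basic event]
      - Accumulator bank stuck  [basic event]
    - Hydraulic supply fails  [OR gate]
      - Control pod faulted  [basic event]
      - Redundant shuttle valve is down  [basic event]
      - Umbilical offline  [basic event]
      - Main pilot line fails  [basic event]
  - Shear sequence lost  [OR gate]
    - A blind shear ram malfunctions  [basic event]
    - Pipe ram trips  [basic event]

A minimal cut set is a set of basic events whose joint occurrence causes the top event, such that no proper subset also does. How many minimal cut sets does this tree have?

Backup path lost [AND]: one cut set from each child combined → 1 × 1 × 1 = 1 cut set(s).
Hydraulic supply fails [OR]: union of children's cut sets → 4 cut set(s).
Annular stack fails [AND]: one cut set from each child combined → 1 × 4 = 4 cut set(s).
Shear sequence lost [OR]: union of children's cut sets → 2 cut set(s).
Offshore blowout preventer fails to close [OR]: union of children's cut sets → 6 cut set(s).
Minimal cut sets: {Accumulator bank stuck, B annular preventer fails, Control pod faulted, Lower solenoid faulted}; {Accumulator bank stuck, B annular preventer fails, Lower solenoid faulted, Redundant shuttle valve is down}; {Accumulator bank stuck, B annular preventer fails, Lower solenoid faulted, Umbilical offline}; {Accumulator bank stuck, B annular preventer fails, Lower solenoid faulted, Main pilot line fails}; {A blind shear ram malfunctions}; {Pipe ram trips}.

6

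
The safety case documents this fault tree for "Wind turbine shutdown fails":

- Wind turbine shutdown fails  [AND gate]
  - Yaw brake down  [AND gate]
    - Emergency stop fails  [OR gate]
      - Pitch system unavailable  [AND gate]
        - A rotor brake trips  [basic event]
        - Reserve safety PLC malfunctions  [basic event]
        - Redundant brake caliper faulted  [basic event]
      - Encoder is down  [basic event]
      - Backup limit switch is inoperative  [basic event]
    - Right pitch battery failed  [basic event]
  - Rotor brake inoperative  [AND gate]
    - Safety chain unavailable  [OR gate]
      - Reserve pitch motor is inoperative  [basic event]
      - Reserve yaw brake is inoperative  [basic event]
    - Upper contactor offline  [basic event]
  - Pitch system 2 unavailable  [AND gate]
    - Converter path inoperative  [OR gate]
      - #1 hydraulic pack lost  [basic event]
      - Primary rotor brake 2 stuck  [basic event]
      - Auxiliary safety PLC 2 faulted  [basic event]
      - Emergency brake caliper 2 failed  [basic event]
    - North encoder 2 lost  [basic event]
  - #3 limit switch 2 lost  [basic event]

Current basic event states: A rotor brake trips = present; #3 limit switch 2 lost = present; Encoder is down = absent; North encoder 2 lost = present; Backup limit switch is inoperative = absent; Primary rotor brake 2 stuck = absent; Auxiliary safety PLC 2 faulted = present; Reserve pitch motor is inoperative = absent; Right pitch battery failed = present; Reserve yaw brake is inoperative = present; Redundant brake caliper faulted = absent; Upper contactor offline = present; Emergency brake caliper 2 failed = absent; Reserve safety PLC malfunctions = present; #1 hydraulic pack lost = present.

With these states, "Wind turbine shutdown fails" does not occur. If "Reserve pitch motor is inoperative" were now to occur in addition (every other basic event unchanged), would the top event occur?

Counterfactual: set "Reserve pitch motor is inoperative" to occurred.
Pitch system unavailable [AND]: A rotor brake trips=occurs, Reserve safety PLC malfunctions=occurs, Redundant brake caliper faulted=not → not all inputs occur → does not occur.
Emergency stop fails [OR]: Pitch system unavailable=not, Encoder is down=not, Backup limit switch is inoperative=not → no input occurs → does not occur.
Yaw brake down [AND]: Emergency stop fails=not, Right pitch battery failed=occurs → not all inputs occur → does not occur.
Safety chain unavailable [OR]: Reserve pitch motor is inoperative=occurs, Reserve yaw brake is inoperative=occurs → at least one input occurs → occurs.
Rotor brake inoperative [AND]: Safety chain unavailable=occurs, Upper contactor offline=occurs → all inputs occur → occurs.
Converter path inoperative [OR]: #1 hydraulic pack lost=occurs, Primary rotor brake 2 stuck=not, Auxiliary safety PLC 2 faulted=occurs, Emergency brake caliper 2 failed=not → at least one input occurs → occurs.
Pitch system 2 unavailable [AND]: Converter path inoperative=occurs, North encoder 2 lost=occurs → all inputs occur → occurs.
Wind turbine shutdown fails [AND]: Yaw brake down=not, Rotor brake inoperative=occurs, Pitch system 2 unavailable=occurs, #3 limit switch 2 lost=occurs → not all inputs occur → does not occur.

No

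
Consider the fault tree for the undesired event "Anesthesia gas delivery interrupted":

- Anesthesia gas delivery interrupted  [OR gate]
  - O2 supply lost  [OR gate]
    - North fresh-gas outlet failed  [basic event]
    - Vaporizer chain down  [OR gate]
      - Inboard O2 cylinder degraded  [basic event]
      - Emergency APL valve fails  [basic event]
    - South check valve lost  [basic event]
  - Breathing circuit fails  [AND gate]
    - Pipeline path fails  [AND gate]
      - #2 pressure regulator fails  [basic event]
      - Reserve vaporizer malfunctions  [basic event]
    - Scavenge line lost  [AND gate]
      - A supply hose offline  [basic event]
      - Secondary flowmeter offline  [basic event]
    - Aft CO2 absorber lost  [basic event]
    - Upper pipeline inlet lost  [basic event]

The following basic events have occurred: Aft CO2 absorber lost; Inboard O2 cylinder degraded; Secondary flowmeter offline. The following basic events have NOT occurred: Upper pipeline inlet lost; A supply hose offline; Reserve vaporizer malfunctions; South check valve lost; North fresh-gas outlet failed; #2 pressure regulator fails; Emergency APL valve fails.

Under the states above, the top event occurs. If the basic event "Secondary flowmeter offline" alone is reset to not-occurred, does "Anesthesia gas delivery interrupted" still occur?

Counterfactual: set "Secondary flowmeter offline" to not occurred.
Vaporizer chain down [OR]: Inboard O2 cylinder degraded=occurs, Emergency APL valve fails=not → at least one input occurs → occurs.
O2 supply lost [OR]: North fresh-gas outlet failed=not, Vaporizer chain down=occurs, South check valve lost=not → at least one input occurs → occurs.
Pipeline path fails [AND]: #2 pressure regulator fails=not, Reserve vaporizer malfunctions=not → not all inputs occur → does not occur.
Scavenge line lost [AND]: A supply hose offline=not, Secondary flowmeter offline=not → not all inputs occur → does not occur.
Breathing circuit fails [AND]: Pipeline path fails=not, Scavenge line lost=not, Aft CO2 absorber lost=occurs, Upper pipeline inlet lost=not → not all inputs occur → does not occur.
Anesthesia gas delivery interrupted [OR]: O2 supply lost=occurs, Breathing circuit fails=not → at least one input occurs → occurs.

Yes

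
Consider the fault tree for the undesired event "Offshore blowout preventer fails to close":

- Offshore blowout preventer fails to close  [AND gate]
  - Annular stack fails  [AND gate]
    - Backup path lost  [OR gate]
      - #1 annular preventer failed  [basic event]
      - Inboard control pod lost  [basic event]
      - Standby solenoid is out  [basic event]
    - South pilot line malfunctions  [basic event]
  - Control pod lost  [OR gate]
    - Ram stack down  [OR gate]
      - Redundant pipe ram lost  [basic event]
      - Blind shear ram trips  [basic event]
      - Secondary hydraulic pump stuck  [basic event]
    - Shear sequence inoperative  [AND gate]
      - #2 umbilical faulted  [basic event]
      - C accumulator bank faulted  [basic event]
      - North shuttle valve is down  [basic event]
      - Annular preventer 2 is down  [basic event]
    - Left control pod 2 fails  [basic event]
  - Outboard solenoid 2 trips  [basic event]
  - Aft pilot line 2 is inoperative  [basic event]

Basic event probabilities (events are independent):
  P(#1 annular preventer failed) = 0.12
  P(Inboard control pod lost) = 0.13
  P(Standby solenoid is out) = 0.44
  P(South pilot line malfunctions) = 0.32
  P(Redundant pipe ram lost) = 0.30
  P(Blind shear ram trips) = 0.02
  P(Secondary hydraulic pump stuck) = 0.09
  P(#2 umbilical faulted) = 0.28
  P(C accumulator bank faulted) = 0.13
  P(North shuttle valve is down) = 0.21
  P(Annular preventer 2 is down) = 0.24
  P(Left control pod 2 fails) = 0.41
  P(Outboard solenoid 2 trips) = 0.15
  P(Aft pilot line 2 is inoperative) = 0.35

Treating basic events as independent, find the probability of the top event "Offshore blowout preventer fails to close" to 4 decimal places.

P(Backup path lost) [OR] = 1 − (1−0.12) × (1−0.13) × (1−0.44) = 0.571264
P(Annular stack fails) [AND] = 0.571264 × 0.32 = 0.182804
P(Ram stack down) [OR] = 1 − (1−0.30) × (1−0.02) × (1−0.09) = 0.375740
P(Shear sequence inoperative) [AND] = 0.28 × 0.13 × 0.21 × 0.24 = 0.001835
P(Control pod lost) [OR] = 1 − (1−0.375740) × (1−0.001835) × (1−0.41) = 0.632362
P(Offshore blowout preventer fails to close) [AND] = 0.182804 × 0.632362 × 0.15 × 0.35 = 0.006069
Rounded to 4 decimal places: P(Offshore blowout preventer fails to close) ≈ 0.0061.

0.0061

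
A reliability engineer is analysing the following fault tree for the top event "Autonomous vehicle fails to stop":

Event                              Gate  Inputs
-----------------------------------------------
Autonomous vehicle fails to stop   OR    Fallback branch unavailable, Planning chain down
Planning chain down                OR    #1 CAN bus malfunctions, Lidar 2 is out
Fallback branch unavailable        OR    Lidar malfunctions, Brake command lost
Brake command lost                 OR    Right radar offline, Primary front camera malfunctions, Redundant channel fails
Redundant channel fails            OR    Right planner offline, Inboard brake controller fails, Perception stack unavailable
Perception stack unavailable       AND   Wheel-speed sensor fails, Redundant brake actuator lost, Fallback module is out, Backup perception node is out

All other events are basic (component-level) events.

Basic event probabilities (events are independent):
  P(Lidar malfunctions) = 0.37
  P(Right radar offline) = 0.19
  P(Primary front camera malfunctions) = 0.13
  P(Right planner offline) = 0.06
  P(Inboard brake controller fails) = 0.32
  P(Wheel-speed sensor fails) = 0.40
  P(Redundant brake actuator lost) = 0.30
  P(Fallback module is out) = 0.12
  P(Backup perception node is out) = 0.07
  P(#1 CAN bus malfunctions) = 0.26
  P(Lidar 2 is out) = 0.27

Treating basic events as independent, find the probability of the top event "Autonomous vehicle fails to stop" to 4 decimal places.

P(Perception stack unavailable) [AND] = 0.40 × 0.30 × 0.12 × 0.07 = 0.001008
P(Redundant channel fails) [OR] = 1 − (1−0.06) × (1−0.32) × (1−0.001008) = 0.361444
P(Brake command lost) [OR] = 1 − (1−0.19) × (1−0.13) × (1−0.361444) = 0.550010
P(Fallback branch unavailable) [OR] = 1 − (1−0.37) × (1−0.550010) = 0.716506
P(Planning chain down) [OR] = 1 − (1−0.26) × (1−0.27) = 0.459800
P(Autonomous vehicle fails to stop) [OR] = 1 − (1−0.716506) × (1−0.459800) = 0.846857
Rounded to 4 decimal places: P(Autonomous vehicle fails to stop) ≈ 0.8469.

0.8469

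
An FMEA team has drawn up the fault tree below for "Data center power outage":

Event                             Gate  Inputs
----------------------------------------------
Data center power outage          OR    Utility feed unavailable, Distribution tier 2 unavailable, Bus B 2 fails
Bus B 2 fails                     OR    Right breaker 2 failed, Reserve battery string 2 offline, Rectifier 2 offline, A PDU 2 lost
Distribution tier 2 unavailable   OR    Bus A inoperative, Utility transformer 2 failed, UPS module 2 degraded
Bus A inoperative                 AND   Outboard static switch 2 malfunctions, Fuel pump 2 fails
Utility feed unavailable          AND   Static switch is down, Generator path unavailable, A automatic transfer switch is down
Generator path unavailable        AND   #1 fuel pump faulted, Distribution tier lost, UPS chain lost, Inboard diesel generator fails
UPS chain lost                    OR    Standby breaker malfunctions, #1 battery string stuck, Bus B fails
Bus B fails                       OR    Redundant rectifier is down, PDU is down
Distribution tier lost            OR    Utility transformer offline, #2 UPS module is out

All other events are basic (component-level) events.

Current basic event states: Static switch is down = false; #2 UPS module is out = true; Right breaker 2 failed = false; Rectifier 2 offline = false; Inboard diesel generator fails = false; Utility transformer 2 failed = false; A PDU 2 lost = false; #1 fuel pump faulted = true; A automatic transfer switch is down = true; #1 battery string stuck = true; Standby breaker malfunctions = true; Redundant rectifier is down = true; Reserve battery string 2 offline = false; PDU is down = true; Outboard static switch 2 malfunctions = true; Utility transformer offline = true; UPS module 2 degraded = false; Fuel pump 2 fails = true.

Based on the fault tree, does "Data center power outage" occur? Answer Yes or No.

Yes

Distribution tier lost [OR]: Utility transformer offline=occurs, #2 UPS module is out=occurs → at least one input occurs → occurs.
Bus B fails [OR]: Redundant rectifier is down=occurs, PDU is down=occurs → at least one input occurs → occurs.
UPS chain lost [OR]: Standby breaker malfunctions=occurs, #1 battery string stuck=occurs, Bus B fails=occurs → at least one input occurs → occurs.
Generator path unavailable [AND]: #1 fuel pump faulted=occurs, Distribution tier lost=occurs, UPS chain lost=occurs, Inboard diesel generator fails=not → not all inputs occur → does not occur.
Utility feed unavailable [AND]: Static switch is down=not, Generator path unavailable=not, A automatic transfer switch is down=occurs → not all inputs occur → does not occur.
Bus A inoperative [AND]: Outboard static switch 2 malfunctions=occurs, Fuel pump 2 fails=occurs → all inputs occur → occurs.
Distribution tier 2 unavailable [OR]: Bus A inoperative=occurs, Utility transformer 2 failed=not, UPS module 2 degraded=not → at least one input occurs → occurs.
Bus B 2 fails [OR]: Right breaker 2 failed=not, Reserve battery string 2 offline=not, Rectifier 2 offline=not, A PDU 2 lost=not → no input occurs → does not occur.
Data center power outage [OR]: Utility feed unavailable=not, Distribution tier 2 unavailable=occurs, Bus B 2 fails=not → at least one input occurs → occurs.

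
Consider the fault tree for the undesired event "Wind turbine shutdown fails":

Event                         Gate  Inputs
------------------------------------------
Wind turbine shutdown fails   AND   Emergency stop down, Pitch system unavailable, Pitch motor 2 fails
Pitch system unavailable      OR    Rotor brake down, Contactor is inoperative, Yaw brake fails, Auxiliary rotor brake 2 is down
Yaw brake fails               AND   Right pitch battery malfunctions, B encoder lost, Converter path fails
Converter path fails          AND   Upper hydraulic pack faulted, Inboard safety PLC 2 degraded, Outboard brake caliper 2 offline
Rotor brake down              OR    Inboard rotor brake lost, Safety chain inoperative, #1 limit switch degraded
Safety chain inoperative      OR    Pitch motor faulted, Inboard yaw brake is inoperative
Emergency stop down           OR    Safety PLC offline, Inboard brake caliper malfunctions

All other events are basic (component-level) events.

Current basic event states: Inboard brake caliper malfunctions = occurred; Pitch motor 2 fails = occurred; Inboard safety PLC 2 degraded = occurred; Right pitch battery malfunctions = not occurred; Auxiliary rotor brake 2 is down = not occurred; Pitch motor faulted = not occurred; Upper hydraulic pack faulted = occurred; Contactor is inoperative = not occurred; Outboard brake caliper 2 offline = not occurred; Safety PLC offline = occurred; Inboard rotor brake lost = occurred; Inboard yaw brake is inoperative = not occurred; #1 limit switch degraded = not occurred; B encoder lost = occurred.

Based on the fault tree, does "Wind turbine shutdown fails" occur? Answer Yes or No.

Emergency stop down [OR]: Safety PLC offline=occurs, Inboard brake caliper malfunctions=occurs → at least one input occurs → occurs.
Safety chain inoperative [OR]: Pitch motor faulted=not, Inboard yaw brake is inoperative=not → no input occurs → does not occur.
Rotor brake down [OR]: Inboard rotor brake lost=occurs, Safety chain inoperative=not, #1 limit switch degraded=not → at least one input occurs → occurs.
Converter path fails [AND]: Upper hydraulic pack faulted=occurs, Inboard safety PLC 2 degraded=occurs, Outboard brake caliper 2 offline=not → not all inputs occur → does not occur.
Yaw brake fails [AND]: Right pitch battery malfunctions=not, B encoder lost=occurs, Converter path fails=not → not all inputs occur → does not occur.
Pitch system unavailable [OR]: Rotor brake down=occurs, Contactor is inoperative=not, Yaw brake fails=not, Auxiliary rotor brake 2 is down=not → at least one input occurs → occurs.
Wind turbine shutdown fails [AND]: Emergency stop down=occurs, Pitch system unavailable=occurs, Pitch motor 2 fails=occurs → all inputs occur → occurs.

Yes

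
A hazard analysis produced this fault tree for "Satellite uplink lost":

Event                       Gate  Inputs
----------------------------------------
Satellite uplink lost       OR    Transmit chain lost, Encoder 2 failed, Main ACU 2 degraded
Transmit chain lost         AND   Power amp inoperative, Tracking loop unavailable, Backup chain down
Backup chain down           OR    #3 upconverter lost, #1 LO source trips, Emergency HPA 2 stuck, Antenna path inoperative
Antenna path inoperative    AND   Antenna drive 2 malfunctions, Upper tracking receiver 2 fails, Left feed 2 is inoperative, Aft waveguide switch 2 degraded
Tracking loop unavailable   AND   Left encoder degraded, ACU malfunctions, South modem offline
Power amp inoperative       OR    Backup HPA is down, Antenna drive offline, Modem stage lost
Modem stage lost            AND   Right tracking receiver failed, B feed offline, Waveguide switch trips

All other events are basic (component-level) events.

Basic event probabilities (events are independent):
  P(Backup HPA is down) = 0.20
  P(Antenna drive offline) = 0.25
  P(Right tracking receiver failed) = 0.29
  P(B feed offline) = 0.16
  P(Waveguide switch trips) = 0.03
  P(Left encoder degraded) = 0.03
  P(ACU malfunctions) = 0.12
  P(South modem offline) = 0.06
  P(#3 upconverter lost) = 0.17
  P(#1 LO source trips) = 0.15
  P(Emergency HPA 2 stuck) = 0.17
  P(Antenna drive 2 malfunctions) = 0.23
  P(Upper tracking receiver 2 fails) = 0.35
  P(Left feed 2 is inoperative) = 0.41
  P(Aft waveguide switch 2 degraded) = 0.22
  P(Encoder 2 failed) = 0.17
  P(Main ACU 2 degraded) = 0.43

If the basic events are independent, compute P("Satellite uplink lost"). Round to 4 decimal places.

0.5269

P(Modem stage lost) [AND] = 0.29 × 0.16 × 0.03 = 0.001392
P(Power amp inoperative) [OR] = 1 − (1−0.20) × (1−0.25) × (1−0.001392) = 0.400835
P(Tracking loop unavailable) [AND] = 0.03 × 0.12 × 0.06 = 0.000216
P(Antenna path inoperative) [AND] = 0.23 × 0.35 × 0.41 × 0.22 = 0.007261
P(Backup chain down) [OR] = 1 − (1−0.17) × (1−0.15) × (1−0.17) × (1−0.007261) = 0.418687
P(Transmit chain lost) [AND] = 0.400835 × 0.000216 × 0.418687 = 0.000036
P(Satellite uplink lost) [OR] = 1 − (1−0.000036) × (1−0.17) × (1−0.43) = 0.526917
Rounded to 4 decimal places: P(Satellite uplink lost) ≈ 0.5269.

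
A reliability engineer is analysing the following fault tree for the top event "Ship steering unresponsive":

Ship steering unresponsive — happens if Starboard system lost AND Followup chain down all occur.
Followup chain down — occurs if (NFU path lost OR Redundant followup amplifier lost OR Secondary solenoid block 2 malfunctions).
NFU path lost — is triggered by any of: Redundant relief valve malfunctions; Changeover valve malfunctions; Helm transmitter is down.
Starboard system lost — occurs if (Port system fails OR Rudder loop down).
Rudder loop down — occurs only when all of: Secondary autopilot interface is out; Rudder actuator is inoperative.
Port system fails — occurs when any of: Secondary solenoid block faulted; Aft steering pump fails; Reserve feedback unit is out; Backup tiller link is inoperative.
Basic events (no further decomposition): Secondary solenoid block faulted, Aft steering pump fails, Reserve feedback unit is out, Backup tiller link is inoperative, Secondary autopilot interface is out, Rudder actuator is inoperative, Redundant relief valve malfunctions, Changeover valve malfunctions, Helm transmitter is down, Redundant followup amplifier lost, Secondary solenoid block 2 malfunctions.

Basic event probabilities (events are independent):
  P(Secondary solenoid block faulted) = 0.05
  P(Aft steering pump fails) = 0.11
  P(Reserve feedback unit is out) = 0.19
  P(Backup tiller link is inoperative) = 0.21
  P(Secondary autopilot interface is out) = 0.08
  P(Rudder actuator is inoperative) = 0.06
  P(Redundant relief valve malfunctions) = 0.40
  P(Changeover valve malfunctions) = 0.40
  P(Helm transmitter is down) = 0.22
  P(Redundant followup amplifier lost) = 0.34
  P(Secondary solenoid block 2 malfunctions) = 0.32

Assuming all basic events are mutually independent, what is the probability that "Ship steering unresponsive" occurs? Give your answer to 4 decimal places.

0.4034

P(Port system fails) [OR] = 1 − (1−0.05) × (1−0.11) × (1−0.19) × (1−0.21) = 0.458965
P(Rudder loop down) [AND] = 0.08 × 0.06 = 0.004800
P(Starboard system lost) [OR] = 1 − (1−0.458965) × (1−0.004800) = 0.461562
P(NFU path lost) [OR] = 1 − (1−0.40) × (1−0.40) × (1−0.22) = 0.719200
P(Followup chain down) [OR] = 1 − (1−0.719200) × (1−0.34) × (1−0.32) = 0.873977
P(Ship steering unresponsive) [AND] = 0.461562 × 0.873977 = 0.403395
Rounded to 4 decimal places: P(Ship steering unresponsive) ≈ 0.4034.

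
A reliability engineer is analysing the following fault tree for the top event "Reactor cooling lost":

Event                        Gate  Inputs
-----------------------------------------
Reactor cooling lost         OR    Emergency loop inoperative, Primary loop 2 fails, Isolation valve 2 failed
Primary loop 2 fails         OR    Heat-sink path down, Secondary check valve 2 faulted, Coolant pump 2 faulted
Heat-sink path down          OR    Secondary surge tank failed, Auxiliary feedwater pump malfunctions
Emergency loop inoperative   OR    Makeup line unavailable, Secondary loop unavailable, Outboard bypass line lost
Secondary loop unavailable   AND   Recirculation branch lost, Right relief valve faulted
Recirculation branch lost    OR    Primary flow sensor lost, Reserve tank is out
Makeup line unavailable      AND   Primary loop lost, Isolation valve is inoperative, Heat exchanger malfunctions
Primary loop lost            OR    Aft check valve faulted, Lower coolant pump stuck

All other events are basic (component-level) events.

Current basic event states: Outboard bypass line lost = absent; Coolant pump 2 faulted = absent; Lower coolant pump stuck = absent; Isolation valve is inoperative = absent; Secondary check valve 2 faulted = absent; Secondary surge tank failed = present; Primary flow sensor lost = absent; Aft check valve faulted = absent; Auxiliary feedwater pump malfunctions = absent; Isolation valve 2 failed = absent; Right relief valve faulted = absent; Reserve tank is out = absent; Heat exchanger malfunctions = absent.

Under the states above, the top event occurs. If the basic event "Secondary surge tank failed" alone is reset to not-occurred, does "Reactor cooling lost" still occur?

Counterfactual: set "Secondary surge tank failed" to not occurred.
Primary loop lost [OR]: Aft check valve faulted=not, Lower coolant pump stuck=not → no input occurs → does not occur.
Makeup line unavailable [AND]: Primary loop lost=not, Isolation valve is inoperative=not, Heat exchanger malfunctions=not → not all inputs occur → does not occur.
Recirculation branch lost [OR]: Primary flow sensor lost=not, Reserve tank is out=not → no input occurs → does not occur.
Secondary loop unavailable [AND]: Recirculation branch lost=not, Right relief valve faulted=not → not all inputs occur → does not occur.
Emergency loop inoperative [OR]: Makeup line unavailable=not, Secondary loop unavailable=not, Outboard bypass line lost=not → no input occurs → does not occur.
Heat-sink path down [OR]: Secondary surge tank failed=not, Auxiliary feedwater pump malfunctions=not → no input occurs → does not occur.
Primary loop 2 fails [OR]: Heat-sink path down=not, Secondary check valve 2 faulted=not, Coolant pump 2 faulted=not → no input occurs → does not occur.
Reactor cooling lost [OR]: Emergency loop inoperative=not, Primary loop 2 fails=not, Isolation valve 2 failed=not → no input occurs → does not occur.

No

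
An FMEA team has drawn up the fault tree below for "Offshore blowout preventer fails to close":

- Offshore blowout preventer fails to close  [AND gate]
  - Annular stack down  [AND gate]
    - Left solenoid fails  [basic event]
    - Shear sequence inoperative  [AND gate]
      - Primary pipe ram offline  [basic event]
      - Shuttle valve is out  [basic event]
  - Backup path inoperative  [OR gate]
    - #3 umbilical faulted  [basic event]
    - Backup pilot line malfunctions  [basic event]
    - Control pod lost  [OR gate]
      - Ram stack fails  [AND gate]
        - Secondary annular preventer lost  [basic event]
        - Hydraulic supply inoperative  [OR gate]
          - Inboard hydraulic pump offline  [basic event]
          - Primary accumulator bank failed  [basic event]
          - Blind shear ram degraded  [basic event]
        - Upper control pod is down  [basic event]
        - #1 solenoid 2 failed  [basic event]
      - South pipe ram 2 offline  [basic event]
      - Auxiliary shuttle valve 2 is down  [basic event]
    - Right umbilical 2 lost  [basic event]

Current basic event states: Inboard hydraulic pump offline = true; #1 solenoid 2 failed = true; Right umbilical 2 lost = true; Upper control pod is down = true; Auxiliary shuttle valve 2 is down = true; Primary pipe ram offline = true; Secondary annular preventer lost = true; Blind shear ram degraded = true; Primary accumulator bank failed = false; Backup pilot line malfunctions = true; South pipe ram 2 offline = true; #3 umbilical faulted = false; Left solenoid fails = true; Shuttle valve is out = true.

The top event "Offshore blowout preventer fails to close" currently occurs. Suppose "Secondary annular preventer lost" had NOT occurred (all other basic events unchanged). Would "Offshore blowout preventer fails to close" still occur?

Counterfactual: set "Secondary annular preventer lost" to not occurred.
Shear sequence inoperative [AND]: Primary pipe ram offline=occurs, Shuttle valve is out=occurs → all inputs occur → occurs.
Annular stack down [AND]: Left solenoid fails=occurs, Shear sequence inoperative=occurs → all inputs occur → occurs.
Hydraulic supply inoperative [OR]: Inboard hydraulic pump offline=occurs, Primary accumulator bank failed=not, Blind shear ram degraded=occurs → at least one input occurs → occurs.
Ram stack fails [AND]: Secondary annular preventer lost=not, Hydraulic supply inoperative=occurs, Upper control pod is down=occurs, #1 solenoid 2 failed=occurs → not all inputs occur → does not occur.
Control pod lost [OR]: Ram stack fails=not, South pipe ram 2 offline=occurs, Auxiliary shuttle valve 2 is down=occurs → at least one input occurs → occurs.
Backup path inoperative [OR]: #3 umbilical faulted=not, Backup pilot line malfunctions=occurs, Control pod lost=occurs, Right umbilical 2 lost=occurs → at least one input occurs → occurs.
Offshore blowout preventer fails to close [AND]: Annular stack down=occurs, Backup path inoperative=occurs → all inputs occur → occurs.

Yes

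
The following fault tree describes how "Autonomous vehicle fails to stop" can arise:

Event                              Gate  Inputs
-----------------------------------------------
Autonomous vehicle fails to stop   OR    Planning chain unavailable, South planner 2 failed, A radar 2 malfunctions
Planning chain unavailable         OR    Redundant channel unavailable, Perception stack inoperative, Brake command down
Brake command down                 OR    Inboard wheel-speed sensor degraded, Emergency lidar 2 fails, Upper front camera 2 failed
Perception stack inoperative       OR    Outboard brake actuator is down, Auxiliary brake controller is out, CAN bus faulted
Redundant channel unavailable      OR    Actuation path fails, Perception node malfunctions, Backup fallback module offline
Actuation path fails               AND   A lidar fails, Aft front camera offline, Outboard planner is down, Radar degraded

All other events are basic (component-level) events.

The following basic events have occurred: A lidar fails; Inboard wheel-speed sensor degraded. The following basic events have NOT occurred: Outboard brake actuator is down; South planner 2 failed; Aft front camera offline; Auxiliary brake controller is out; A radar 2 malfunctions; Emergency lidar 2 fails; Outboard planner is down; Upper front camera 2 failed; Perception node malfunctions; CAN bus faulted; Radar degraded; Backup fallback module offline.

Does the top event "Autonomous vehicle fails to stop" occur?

Actuation path fails [AND]: A lidar fails=occurs, Aft front camera offline=not, Outboard planner is down=not, Radar degraded=not → not all inputs occur → does not occur.
Redundant channel unavailable [OR]: Actuation path fails=not, Perception node malfunctions=not, Backup fallback module offline=not → no input occurs → does not occur.
Perception stack inoperative [OR]: Outboard brake actuator is down=not, Auxiliary brake controller is out=not, CAN bus faulted=not → no input occurs → does not occur.
Brake command down [OR]: Inboard wheel-speed sensor degraded=occurs, Emergency lidar 2 fails=not, Upper front camera 2 failed=not → at least one input occurs → occurs.
Planning chain unavailable [OR]: Redundant channel unavailable=not, Perception stack inoperative=not, Brake command down=occurs → at least one input occurs → occurs.
Autonomous vehicle fails to stop [OR]: Planning chain unavailable=occurs, South planner 2 failed=not, A radar 2 malfunctions=not → at least one input occurs → occurs.

Yes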